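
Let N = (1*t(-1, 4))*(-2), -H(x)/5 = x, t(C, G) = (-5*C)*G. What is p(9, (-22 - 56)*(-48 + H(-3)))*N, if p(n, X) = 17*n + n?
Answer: -6480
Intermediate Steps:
t(C, G) = -5*C*G
H(x) = -5*x
N = -40 (N = (1*(-5*(-1)*4))*(-2) = (1*20)*(-2) = 20*(-2) = -40)
p(n, X) = 18*n
p(9, (-22 - 56)*(-48 + H(-3)))*N = (18*9)*(-40) = 162*(-40) = -6480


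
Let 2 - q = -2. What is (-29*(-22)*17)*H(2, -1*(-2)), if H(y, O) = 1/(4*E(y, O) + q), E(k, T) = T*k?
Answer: 5423/10 ≈ 542.30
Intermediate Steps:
q = 4 (q = 2 - 1*(-2) = 2 + 2 = 4)
H(y, O) = 1/(4 + 4*O*y) (H(y, O) = 1/(4*(O*y) + 4) = 1/(4*O*y + 4) = 1/(4 + 4*O*y))
(-29*(-22)*17)*H(2, -1*(-2)) = (-29*(-22)*17)*(1/(4*(1 - 1*(-2)*2))) = (638*17)*(1/(4*(1 + 2*2))) = 10846*(1/(4*(1 + 4))) = 10846*((1/4)/5) = 10846*((1/4)*(1/5)) = 10846*(1/20) = 5423/10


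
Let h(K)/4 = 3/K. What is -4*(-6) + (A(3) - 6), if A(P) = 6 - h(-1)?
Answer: 36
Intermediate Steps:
h(K) = 12/K (h(K) = 4*(3/K) = 12/K)
A(P) = 18 (A(P) = 6 - 12/(-1) = 6 - 12*(-1) = 6 - 1*(-12) = 6 + 12 = 18)
-4*(-6) + (A(3) - 6) = -4*(-6) + (18 - 6) = 24 + 12 = 36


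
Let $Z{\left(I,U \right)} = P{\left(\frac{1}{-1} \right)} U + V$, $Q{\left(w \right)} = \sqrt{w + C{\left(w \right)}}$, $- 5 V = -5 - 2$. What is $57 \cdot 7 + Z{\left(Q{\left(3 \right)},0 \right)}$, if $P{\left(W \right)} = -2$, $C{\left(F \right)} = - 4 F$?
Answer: $\frac{2002}{5} \approx 400.4$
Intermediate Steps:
$V = \frac{7}{5}$ ($V = - \frac{-5 - 2}{5} = \left(- \frac{1}{5}\right) \left(-7\right) = \frac{7}{5} \approx 1.4$)
$Q{\left(w \right)} = \sqrt{3} \sqrt{- w}$ ($Q{\left(w \right)} = \sqrt{w - 4 w} = \sqrt{- 3 w} = \sqrt{3} \sqrt{- w}$)
$Z{\left(I,U \right)} = \frac{7}{5} - 2 U$ ($Z{\left(I,U \right)} = - 2 U + \frac{7}{5} = \frac{7}{5} - 2 U$)
$57 \cdot 7 + Z{\left(Q{\left(3 \right)},0 \right)} = 57 \cdot 7 + \left(\frac{7}{5} - 0\right) = 399 + \left(\frac{7}{5} + 0\right) = 399 + \frac{7}{5} = \frac{2002}{5}$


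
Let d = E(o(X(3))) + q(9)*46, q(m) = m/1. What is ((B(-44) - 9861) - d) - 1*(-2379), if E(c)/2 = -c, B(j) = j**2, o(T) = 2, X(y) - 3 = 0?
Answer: -5956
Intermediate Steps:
X(y) = 3 (X(y) = 3 + 0 = 3)
q(m) = m (q(m) = m*1 = m)
E(c) = -2*c (E(c) = 2*(-c) = -2*c)
d = 410 (d = -2*2 + 9*46 = -4 + 414 = 410)
((B(-44) - 9861) - d) - 1*(-2379) = (((-44)**2 - 9861) - 1*410) - 1*(-2379) = ((1936 - 9861) - 410) + 2379 = (-7925 - 410) + 2379 = -8335 + 2379 = -5956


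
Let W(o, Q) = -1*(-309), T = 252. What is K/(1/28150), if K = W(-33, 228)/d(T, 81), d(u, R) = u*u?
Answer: 1449725/10584 ≈ 136.97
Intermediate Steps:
W(o, Q) = 309
d(u, R) = u²
K = 103/21168 (K = 309/(252²) = 309/63504 = 309*(1/63504) = 103/21168 ≈ 0.0048658)
K/(1/28150) = 103/(21168*(1/28150)) = (103/21168)*28150 = 1449725/10584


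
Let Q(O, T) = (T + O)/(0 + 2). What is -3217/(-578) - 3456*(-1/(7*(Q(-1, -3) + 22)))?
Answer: 611987/20230 ≈ 30.251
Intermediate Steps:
Q(O, T) = O/2 + T/2 (Q(O, T) = (O + T)/2 = (O + T)*(1/2) = O/2 + T/2)
-3217/(-578) - 3456*(-1/(7*(Q(-1, -3) + 22))) = -3217/(-578) - 3456*(-1/(7*(((1/2)*(-1) + (1/2)*(-3)) + 22))) = -3217*(-1/578) - 3456*(-1/(7*((-1/2 - 3/2) + 22))) = 3217/578 - 3456*(-1/(7*(-2 + 22))) = 3217/578 - 3456/((-7*20)) = 3217/578 - 3456/(-140) = 3217/578 - 3456*(-1/140) = 3217/578 + 864/35 = 611987/20230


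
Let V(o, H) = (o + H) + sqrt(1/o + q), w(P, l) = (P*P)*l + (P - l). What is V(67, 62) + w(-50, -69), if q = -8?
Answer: -172352 + I*sqrt(35845)/67 ≈ -1.7235e+5 + 2.8258*I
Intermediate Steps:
w(P, l) = P - l + l*P**2 (w(P, l) = P**2*l + (P - l) = l*P**2 + (P - l) = P - l + l*P**2)
V(o, H) = H + o + sqrt(-8 + 1/o) (V(o, H) = (o + H) + sqrt(1/o - 8) = (H + o) + sqrt(-8 + 1/o) = H + o + sqrt(-8 + 1/o))
V(67, 62) + w(-50, -69) = (62 + 67 + sqrt(-8 + 1/67)) + (-50 - 1*(-69) - 69*(-50)**2) = (62 + 67 + sqrt(-8 + 1/67)) + (-50 + 69 - 69*2500) = (62 + 67 + sqrt(-535/67)) + (-50 + 69 - 172500) = (62 + 67 + I*sqrt(35845)/67) - 172481 = (129 + I*sqrt(35845)/67) - 172481 = -172352 + I*sqrt(35845)/67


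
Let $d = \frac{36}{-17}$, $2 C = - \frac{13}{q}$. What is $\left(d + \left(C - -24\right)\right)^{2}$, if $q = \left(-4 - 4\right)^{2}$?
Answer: $\frac{2246286025}{4734976} \approx 474.4$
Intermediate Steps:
$q = 64$ ($q = \left(-8\right)^{2} = 64$)
$C = - \frac{13}{128}$ ($C = \frac{\left(-13\right) \frac{1}{64}}{2} = \frac{1}{2} \left(- \frac{13}{64}\right) = - \frac{13}{128} \approx -0.10156$)
$d = - \frac{36}{17}$ ($d = 36 \left(- \frac{1}{17}\right) = - \frac{36}{17} \approx -2.1176$)
$\left(d + \left(C - -24\right)\right)^{2} = \left(- \frac{36}{17} - - \frac{3059}{128}\right)^{2} = \left(- \frac{36}{17} + \left(- \frac{13}{128} + 24\right)\right)^{2} = \left(- \frac{36}{17} + \frac{3059}{128}\right)^{2} = \left(\frac{47395}{2176}\right)^{2} = \frac{2246286025}{4734976}$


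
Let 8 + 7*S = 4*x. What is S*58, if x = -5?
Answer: -232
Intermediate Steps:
S = -4 (S = -8/7 + (4*(-5))/7 = -8/7 + (1/7)*(-20) = -8/7 - 20/7 = -4)
S*58 = -4*58 = -232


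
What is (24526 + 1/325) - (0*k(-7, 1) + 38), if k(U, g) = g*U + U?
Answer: 7958601/325 ≈ 24488.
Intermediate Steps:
k(U, g) = U + U*g (k(U, g) = U*g + U = U + U*g)
(24526 + 1/325) - (0*k(-7, 1) + 38) = (24526 + 1/325) - (0*(-7*(1 + 1)) + 38) = (24526 + 1/325) - (0*(-7*2) + 38) = 7970951/325 - (0*(-14) + 38) = 7970951/325 - (0 + 38) = 7970951/325 - 1*38 = 7970951/325 - 38 = 7958601/325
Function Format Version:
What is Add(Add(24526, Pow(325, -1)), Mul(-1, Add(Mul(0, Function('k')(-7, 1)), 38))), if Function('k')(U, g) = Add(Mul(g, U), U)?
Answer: Rational(7958601, 325) ≈ 24488.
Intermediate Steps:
Function('k')(U, g) = Add(U, Mul(U, g)) (Function('k')(U, g) = Add(Mul(U, g), U) = Add(U, Mul(U, g)))
Add(Add(24526, Pow(325, -1)), Mul(-1, Add(Mul(0, Function('k')(-7, 1)), 38))) = Add(Add(24526, Pow(325, -1)), Mul(-1, Add(Mul(0, Mul(-7, Add(1, 1))), 38))) = Add(Add(24526, Rational(1, 325)), Mul(-1, Add(Mul(0, Mul(-7, 2)), 38))) = Add(Rational(7970951, 325), Mul(-1, Add(Mul(0, -14), 38))) = Add(Rational(7970951, 325), Mul(-1, Add(0, 38))) = Add(Rational(7970951, 325), Mul(-1, 38)) = Add(Rational(7970951, 325), -38) = Rational(7958601, 325)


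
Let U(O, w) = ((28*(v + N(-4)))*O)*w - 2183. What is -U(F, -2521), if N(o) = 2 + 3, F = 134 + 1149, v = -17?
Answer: -1086770665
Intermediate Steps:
F = 1283
N(o) = 5
U(O, w) = -2183 - 336*O*w (U(O, w) = ((28*(-17 + 5))*O)*w - 2183 = ((28*(-12))*O)*w - 2183 = (-336*O)*w - 2183 = -336*O*w - 2183 = -2183 - 336*O*w)
-U(F, -2521) = -(-2183 - 336*1283*(-2521)) = -(-2183 + 1086772848) = -1*1086770665 = -1086770665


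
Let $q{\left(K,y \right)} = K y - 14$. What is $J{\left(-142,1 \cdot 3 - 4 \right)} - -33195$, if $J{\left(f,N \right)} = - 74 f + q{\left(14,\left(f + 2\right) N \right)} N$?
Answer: $41757$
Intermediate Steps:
$q{\left(K,y \right)} = -14 + K y$
$J{\left(f,N \right)} = - 74 f + N \left(-14 + 14 N \left(2 + f\right)\right)$ ($J{\left(f,N \right)} = - 74 f + \left(-14 + 14 \left(f + 2\right) N\right) N = - 74 f + \left(-14 + 14 \left(2 + f\right) N\right) N = - 74 f + \left(-14 + 14 N \left(2 + f\right)\right) N = - 74 f + N \left(-14 + 14 N \left(2 + f\right)\right)$)
$J{\left(-142,1 \cdot 3 - 4 \right)} - -33195 = \left(\left(-74\right) \left(-142\right) + 14 \left(1 \cdot 3 - 4\right) \left(-1 + \left(1 \cdot 3 - 4\right) \left(2 - 142\right)\right)\right) - -33195 = \left(10508 + 14 \left(3 - 4\right) \left(-1 + \left(3 - 4\right) \left(-140\right)\right)\right) + 33195 = \left(10508 + 14 \left(-1\right) \left(-1 - -140\right)\right) + 33195 = \left(10508 + 14 \left(-1\right) \left(-1 + 140\right)\right) + 33195 = \left(10508 + 14 \left(-1\right) 139\right) + 33195 = \left(10508 - 1946\right) + 33195 = 8562 + 33195 = 41757$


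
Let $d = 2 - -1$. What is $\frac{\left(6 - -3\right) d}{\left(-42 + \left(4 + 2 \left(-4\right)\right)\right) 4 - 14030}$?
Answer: $- \frac{9}{4738} \approx -0.0018995$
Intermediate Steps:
$d = 3$ ($d = 2 + 1 = 3$)
$\frac{\left(6 - -3\right) d}{\left(-42 + \left(4 + 2 \left(-4\right)\right)\right) 4 - 14030} = \frac{\left(6 - -3\right) 3}{\left(-42 + \left(4 + 2 \left(-4\right)\right)\right) 4 - 14030} = \frac{\left(6 + 3\right) 3}{\left(-42 + \left(4 - 8\right)\right) 4 - 14030} = \frac{9 \cdot 3}{\left(-42 - 4\right) 4 - 14030} = \frac{27}{\left(-46\right) 4 - 14030} = \frac{27}{-184 - 14030} = \frac{27}{-14214} = 27 \left(- \frac{1}{14214}\right) = - \frac{9}{4738}$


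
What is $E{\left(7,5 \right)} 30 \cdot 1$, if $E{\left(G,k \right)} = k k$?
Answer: $750$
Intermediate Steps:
$E{\left(G,k \right)} = k^{2}$
$E{\left(7,5 \right)} 30 \cdot 1 = 5^{2} \cdot 30 \cdot 1 = 25 \cdot 30 \cdot 1 = 750 \cdot 1 = 750$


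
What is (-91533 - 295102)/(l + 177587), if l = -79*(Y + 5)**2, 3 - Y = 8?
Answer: -386635/177587 ≈ -2.1772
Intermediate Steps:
Y = -5 (Y = 3 - 1*8 = 3 - 8 = -5)
l = 0 (l = -79*(-5 + 5)**2 = -79*0**2 = -79*0 = 0)
(-91533 - 295102)/(l + 177587) = (-91533 - 295102)/(0 + 177587) = -386635/177587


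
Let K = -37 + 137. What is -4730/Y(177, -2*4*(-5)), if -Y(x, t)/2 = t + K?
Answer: 473/28 ≈ 16.893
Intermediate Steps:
K = 100
Y(x, t) = -200 - 2*t (Y(x, t) = -2*(t + 100) = -2*(100 + t) = -200 - 2*t)
-4730/Y(177, -2*4*(-5)) = -4730/(-200 - 2*(-2*4)*(-5)) = -4730/(-200 - (-16)*(-5)) = -4730/(-200 - 2*40) = -4730/(-200 - 80) = -4730/(-280) = -4730*(-1/280) = 473/28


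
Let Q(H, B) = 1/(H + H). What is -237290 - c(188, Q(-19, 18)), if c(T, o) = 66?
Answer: -237356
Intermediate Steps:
Q(H, B) = 1/(2*H)
-237290 - c(188, Q(-19, 18)) = -237290 - 1*66 = -237290 - 66 = -237356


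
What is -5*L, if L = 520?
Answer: -2600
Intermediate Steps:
-5*L = -5*520 = -2600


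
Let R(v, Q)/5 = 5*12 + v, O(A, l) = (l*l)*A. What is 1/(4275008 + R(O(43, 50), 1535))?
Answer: 1/4812808 ≈ 2.0778e-7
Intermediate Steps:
O(A, l) = A*l² (O(A, l) = l²*A = A*l²)
R(v, Q) = 300 + 5*v (R(v, Q) = 5*(5*12 + v) = 5*(60 + v) = 300 + 5*v)
1/(4275008 + R(O(43, 50), 1535)) = 1/(4275008 + (300 + 5*(43*50²))) = 1/(4275008 + (300 + 5*(43*2500))) = 1/(4275008 + (300 + 5*107500)) = 1/(4275008 + (300 + 537500)) = 1/(4275008 + 537800) = 1/4812808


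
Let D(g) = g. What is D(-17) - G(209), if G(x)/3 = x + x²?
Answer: -131687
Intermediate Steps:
G(x) = 3*x + 3*x² (G(x) = 3*(x + x²) = 3*x + 3*x²)
D(-17) - G(209) = -17 - 3*209*(1 + 209) = -17 - 3*209*210 = -17 - 1*131670 = -17 - 131670 = -131687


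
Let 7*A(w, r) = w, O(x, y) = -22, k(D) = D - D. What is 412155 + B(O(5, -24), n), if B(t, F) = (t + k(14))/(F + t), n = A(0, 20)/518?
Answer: 412156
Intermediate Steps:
k(D) = 0
A(w, r) = w/7
n = 0 (n = ((1/7)*0)/518 = 0*(1/518) = 0)
B(t, F) = t/(F + t) (B(t, F) = (t + 0)/(F + t) = t/(F + t))
412155 + B(O(5, -24), n) = 412155 - 22/(0 - 22) = 412155 - 22/(-22) = 412155 - 22*(-1/22) = 412155 + 1 = 412156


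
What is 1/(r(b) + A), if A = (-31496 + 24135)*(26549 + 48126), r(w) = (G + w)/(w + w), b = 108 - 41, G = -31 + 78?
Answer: -67/36828739168 ≈ -1.8192e-9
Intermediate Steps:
G = 47
b = 67
r(w) = (47 + w)/(2*w) (r(w) = (47 + w)/(w + w) = (47 + w)/((2*w)) = (47 + w)*(1/(2*w)) = (47 + w)/(2*w))
A = -549682675 (A = -7361*74675 = -549682675)
1/(r(b) + A) = 1/((1/2)*(47 + 67)/67 - 549682675) = 1/((1/2)*(1/67)*114 - 549682675) = 1/(57/67 - 549682675) = 1/(-36828739168/67) = -67/36828739168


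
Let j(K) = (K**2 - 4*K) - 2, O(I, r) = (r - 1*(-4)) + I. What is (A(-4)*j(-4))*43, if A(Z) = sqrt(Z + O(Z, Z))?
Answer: 2580*I*sqrt(2) ≈ 3648.7*I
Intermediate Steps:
O(I, r) = 4 + I + r (O(I, r) = (r + 4) + I = (4 + r) + I = 4 + I + r)
A(Z) = sqrt(4 + 3*Z) (A(Z) = sqrt(Z + (4 + Z + Z)) = sqrt(Z + (4 + 2*Z)) = sqrt(4 + 3*Z))
j(K) = -2 + K**2 - 4*K
(A(-4)*j(-4))*43 = (sqrt(4 + 3*(-4))*(-2 + (-4)**2 - 4*(-4)))*43 = (sqrt(4 - 12)*(-2 + 16 + 16))*43 = (sqrt(-8)*30)*43 = ((2*I*sqrt(2))*30)*43 = (60*I*sqrt(2))*43 = 2580*I*sqrt(2)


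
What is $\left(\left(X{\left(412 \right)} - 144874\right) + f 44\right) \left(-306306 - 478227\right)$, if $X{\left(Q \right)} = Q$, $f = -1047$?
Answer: $149477072490$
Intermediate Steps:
$\left(\left(X{\left(412 \right)} - 144874\right) + f 44\right) \left(-306306 - 478227\right) = \left(\left(412 - 144874\right) - 46068\right) \left(-306306 - 478227\right) = \left(\left(412 - 144874\right) - 46068\right) \left(-784533\right) = \left(-144462 - 46068\right) \left(-784533\right) = \left(-190530\right) \left(-784533\right) = 149477072490$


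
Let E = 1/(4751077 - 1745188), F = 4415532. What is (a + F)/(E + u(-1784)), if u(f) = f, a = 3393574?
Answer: -23473305825234/5362505975 ≈ -4377.3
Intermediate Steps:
E = 1/3005889 ≈ 3.3268e-7
(a + F)/(E + u(-1784)) = (3393574 + 4415532)/(1/3005889 - 1784) = 7809106/(-5362505975/3005889) = 7809106*(-3005889/5362505975) = -23473305825234/5362505975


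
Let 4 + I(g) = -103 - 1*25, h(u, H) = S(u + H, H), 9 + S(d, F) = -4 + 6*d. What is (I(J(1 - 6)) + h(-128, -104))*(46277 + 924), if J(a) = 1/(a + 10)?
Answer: -72547937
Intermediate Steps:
S(d, F) = -13 + 6*d (S(d, F) = -9 + (-4 + 6*d) = -13 + 6*d)
h(u, H) = -13 + 6*H + 6*u (h(u, H) = -13 + 6*(u + H) = -13 + 6*(H + u) = -13 + (6*H + 6*u) = -13 + 6*H + 6*u)
J(a) = 1/(10 + a)
I(g) = -132 (I(g) = -4 + (-103 - 1*25) = -4 + (-103 - 25) = -4 - 128 = -132)
(I(J(1 - 6)) + h(-128, -104))*(46277 + 924) = (-132 + (-13 + 6*(-104) + 6*(-128)))*(46277 + 924) = (-132 + (-13 - 624 - 768))*47201 = (-132 - 1405)*47201 = -1537*47201 = -72547937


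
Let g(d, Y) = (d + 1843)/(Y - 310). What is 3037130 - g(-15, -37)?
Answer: 1053885938/347 ≈ 3.0371e+6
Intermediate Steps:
g(d, Y) = (1843 + d)/(-310 + Y)
3037130 - g(-15, -37) = 3037130 - (1843 - 15)/(-310 - 37) = 3037130 - 1828/(-347) = 3037130 - (-1)*1828/347 = 3037130 - 1*(-1828/347) = 3037130 + 1828/347 = 1053885938/347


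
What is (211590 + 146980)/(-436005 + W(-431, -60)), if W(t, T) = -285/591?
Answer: -7063829/8589308 ≈ -0.82240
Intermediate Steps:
W(t, T) = -95/197 (W(t, T) = -285*1/591 = -95/197)
(211590 + 146980)/(-436005 + W(-431, -60)) = (211590 + 146980)/(-436005 - 95/197) = 358570/(-85893080/197) = 358570*(-197/85893080) = -7063829/8589308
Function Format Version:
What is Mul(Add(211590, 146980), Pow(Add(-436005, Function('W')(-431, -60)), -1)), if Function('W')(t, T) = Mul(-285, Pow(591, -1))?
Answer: Rational(-7063829, 8589308) ≈ -0.82240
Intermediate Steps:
Function('W')(t, T) = Rational(-95, 197) (Function('W')(t, T) = Mul(-285, Rational(1, 591)) = Rational(-95, 197))
Mul(Add(211590, 146980), Pow(Add(-436005, Function('W')(-431, -60)), -1)) = Mul(Add(211590, 146980), Pow(Add(-436005, Rational(-95, 197)), -1)) = Mul(358570, Pow(Rational(-85893080, 197), -1)) = Mul(358570, Rational(-197, 85893080)) = Rational(-7063829, 8589308)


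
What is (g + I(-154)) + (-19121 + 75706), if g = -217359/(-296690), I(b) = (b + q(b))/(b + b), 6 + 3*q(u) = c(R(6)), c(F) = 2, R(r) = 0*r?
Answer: 1939079908732/34267695 ≈ 56586.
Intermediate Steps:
R(r) = 0
q(u) = -4/3 (q(u) = -2 + (1/3)*2 = -2 + 2/3 = -4/3)
I(b) = (-4/3 + b)/(2*b) (I(b) = (b - 4/3)/(b + b) = (-4/3 + b)/((2*b)) = (-4/3 + b)*(1/(2*b)) = (-4/3 + b)/(2*b))
g = 217359/296690 (g = -217359*(-1/296690) = 217359/296690 ≈ 0.73261)
(g + I(-154)) + (-19121 + 75706) = (217359/296690 + (1/6)*(-4 + 3*(-154))/(-154)) + (-19121 + 75706) = (217359/296690 + (1/6)*(-1/154)*(-4 - 462)) + 56585 = (217359/296690 + (1/6)*(-1/154)*(-466)) + 56585 = (217359/296690 + 233/462) + 56585 = 42387157/34267695 + 56585 = 1939079908732/34267695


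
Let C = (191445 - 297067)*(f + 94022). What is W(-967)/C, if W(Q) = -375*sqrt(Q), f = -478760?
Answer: -125*I*sqrt(967)/13545599012 ≈ -2.8696e-7*I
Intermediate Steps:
C = 40636797036 (C = (191445 - 297067)*(-478760 + 94022) = -105622*(-384738) = 40636797036)
W(-967)/C = -375*I*sqrt(967)/40636797036 = -375*I*sqrt(967)*(1/40636797036) = -125*I*sqrt(967)/13545599012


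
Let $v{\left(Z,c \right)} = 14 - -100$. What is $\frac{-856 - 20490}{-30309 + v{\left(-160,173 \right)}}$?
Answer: $\frac{21346}{30195} \approx 0.70694$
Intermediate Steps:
$v{\left(Z,c \right)} = 114$ ($v{\left(Z,c \right)} = 14 + 100 = 114$)
$\frac{-856 - 20490}{-30309 + v{\left(-160,173 \right)}} = \frac{-856 - 20490}{-30309 + 114} = - \frac{21346}{-30195} = \left(-21346\right) \left(- \frac{1}{30195}\right) = \frac{21346}{30195}$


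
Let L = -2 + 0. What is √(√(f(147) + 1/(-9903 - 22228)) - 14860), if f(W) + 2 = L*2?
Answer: √(-15341481252460 + 32131*I*√6194439097)/32131 ≈ 0.010047 + 121.9*I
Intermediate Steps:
L = -2
f(W) = -6 (f(W) = -2 - 2*2 = -2 - 4 = -6)
√(√(f(147) + 1/(-9903 - 22228)) - 14860) = √(√(-6 + 1/(-9903 - 22228)) - 14860) = √(√(-6 + 1/(-32131)) - 14860) = √(√(-6 - 1/32131) - 14860) = √(√(-192787/32131) - 14860) = √(I*√6194439097/32131 - 14860) = √(-14860 + I*√6194439097/32131)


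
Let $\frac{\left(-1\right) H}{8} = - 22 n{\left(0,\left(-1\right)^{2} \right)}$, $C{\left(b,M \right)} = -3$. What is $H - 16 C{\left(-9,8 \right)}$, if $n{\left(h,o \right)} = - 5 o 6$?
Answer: $-5232$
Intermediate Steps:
$n{\left(h,o \right)} = - 30 o$
$H = -5280$ ($H = - 8 \left(- 22 \left(- 30 \left(-1\right)^{2}\right)\right) = - 8 \left(- 22 \left(\left(-30\right) 1\right)\right) = - 8 \left(\left(-22\right) \left(-30\right)\right) = \left(-8\right) 660 = -5280$)
$H - 16 C{\left(-9,8 \right)} = -5280 - -48 = -5280 + 48 = -5232$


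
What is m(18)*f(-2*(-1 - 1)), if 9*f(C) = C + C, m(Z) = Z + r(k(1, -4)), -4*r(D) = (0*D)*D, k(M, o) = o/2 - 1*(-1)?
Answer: 16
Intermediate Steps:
k(M, o) = 1 + o/2 (k(M, o) = o*(½) + 1 = o/2 + 1 = 1 + o/2)
r(D) = 0 (r(D) = -0*D*D/4 = -0*D = -¼*0 = 0)
m(Z) = Z (m(Z) = Z + 0 = Z)
f(C) = 2*C/9 (f(C) = (C + C)/9 = (2*C)/9 = 2*C/9)
m(18)*f(-2*(-1 - 1)) = 18*(2*(-2*(-1 - 1))/9) = 18*(2*(-2*(-2))/9) = 18*((2/9)*4) = 18*(8/9) = 16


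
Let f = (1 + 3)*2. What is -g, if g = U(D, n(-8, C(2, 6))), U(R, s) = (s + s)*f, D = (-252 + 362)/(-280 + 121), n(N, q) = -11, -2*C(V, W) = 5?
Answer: 176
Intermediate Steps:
f = 8 (f = 4*2 = 8)
C(V, W) = -5/2 (C(V, W) = -1/2*5 = -5/2)
D = -110/159 (D = 110/(-159) = 110*(-1/159) = -110/159 ≈ -0.69182)
U(R, s) = 16*s (U(R, s) = (s + s)*8 = (2*s)*8 = 16*s)
g = -176 (g = 16*(-11) = -176)
-g = -1*(-176) = 176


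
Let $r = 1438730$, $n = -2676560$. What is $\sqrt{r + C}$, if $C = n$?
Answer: $11 i \sqrt{10230} \approx 1112.6 i$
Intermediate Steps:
$C = -2676560$
$\sqrt{r + C} = \sqrt{1438730 - 2676560} = \sqrt{-1237830} = 11 i \sqrt{10230}$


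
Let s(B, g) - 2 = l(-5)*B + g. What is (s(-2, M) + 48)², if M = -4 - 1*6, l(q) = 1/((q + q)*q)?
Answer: 998001/625 ≈ 1596.8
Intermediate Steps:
l(q) = 1/(2*q²) (l(q) = 1/(((2*q))*q) = (1/(2*q))/q = 1/(2*q²))
M = -10 (M = -4 - 6 = -10)
s(B, g) = 2 + g + B/50 (s(B, g) = 2 + (((½)/(-5)²)*B + g) = 2 + (((½)*(1/25))*B + g) = 2 + (B/50 + g) = 2 + (g + B/50) = 2 + g + B/50)
(s(-2, M) + 48)² = ((2 - 10 + (1/50)*(-2)) + 48)² = ((2 - 10 - 1/25) + 48)² = (-201/25 + 48)² = (999/25)² = 998001/625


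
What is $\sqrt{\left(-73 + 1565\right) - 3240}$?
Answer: $2 i \sqrt{437} \approx 41.809 i$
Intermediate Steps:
$\sqrt{\left(-73 + 1565\right) - 3240} = \sqrt{1492 - 3240} = \sqrt{-1748} = 2 i \sqrt{437}$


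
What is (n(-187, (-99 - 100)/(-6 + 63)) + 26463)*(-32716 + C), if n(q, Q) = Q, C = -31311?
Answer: -96565009184/57 ≈ -1.6941e+9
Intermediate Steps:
(n(-187, (-99 - 100)/(-6 + 63)) + 26463)*(-32716 + C) = ((-99 - 100)/(-6 + 63) + 26463)*(-32716 - 31311) = (-199/57 + 26463)*(-64027) = (1508192/57)*(-64027) = -96565009184/57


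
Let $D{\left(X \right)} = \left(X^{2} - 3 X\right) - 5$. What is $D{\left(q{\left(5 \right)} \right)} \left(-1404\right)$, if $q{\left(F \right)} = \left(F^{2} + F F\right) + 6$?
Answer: $-4160052$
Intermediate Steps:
$q{\left(F \right)} = 6 + 2 F^{2}$ ($q{\left(F \right)} = \left(F^{2} + F^{2}\right) + 6 = 2 F^{2} + 6 = 6 + 2 F^{2}$)
$D{\left(X \right)} = -5 + X^{2} - 3 X$
$D{\left(q{\left(5 \right)} \right)} \left(-1404\right) = \left(-5 + \left(6 + 2 \cdot 5^{2}\right)^{2} - 3 \left(6 + 2 \cdot 5^{2}\right)\right) \left(-1404\right) = \left(-5 + \left(6 + 2 \cdot 25\right)^{2} - 3 \left(6 + 2 \cdot 25\right)\right) \left(-1404\right) = \left(-5 + \left(6 + 50\right)^{2} - 3 \left(6 + 50\right)\right) \left(-1404\right) = \left(-5 + 56^{2} - 168\right) \left(-1404\right) = \left(-5 + 3136 - 168\right) \left(-1404\right) = 2963 \left(-1404\right) = -4160052$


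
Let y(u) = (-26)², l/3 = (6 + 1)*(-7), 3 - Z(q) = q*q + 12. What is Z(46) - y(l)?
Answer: -2801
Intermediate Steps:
Z(q) = -9 - q² (Z(q) = 3 - (q*q + 12) = 3 - (q² + 12) = 3 - (12 + q²) = 3 + (-12 - q²) = -9 - q²)
l = -147 (l = 3*((6 + 1)*(-7)) = 3*(7*(-7)) = 3*(-49) = -147)
y(u) = 676
Z(46) - y(l) = (-9 - 1*46²) - 1*676 = (-9 - 1*2116) - 676 = (-9 - 2116) - 676 = -2125 - 676 = -2801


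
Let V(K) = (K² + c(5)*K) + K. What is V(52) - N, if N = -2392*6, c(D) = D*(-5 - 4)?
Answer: 14768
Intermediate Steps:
c(D) = -9*D (c(D) = D*(-9) = -9*D)
N = -14352
V(K) = K² - 44*K (V(K) = (K² + (-9*5)*K) + K = (K² - 45*K) + K = K² - 44*K)
V(52) - N = 52*(-44 + 52) - 1*(-14352) = 52*8 + 14352 = 416 + 14352 = 14768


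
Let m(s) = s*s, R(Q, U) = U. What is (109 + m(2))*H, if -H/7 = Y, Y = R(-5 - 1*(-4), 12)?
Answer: -9492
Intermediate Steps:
Y = 12
H = -84 (H = -7*12 = -84)
m(s) = s**2
(109 + m(2))*H = (109 + 2**2)*(-84) = (109 + 4)*(-84) = 113*(-84) = -9492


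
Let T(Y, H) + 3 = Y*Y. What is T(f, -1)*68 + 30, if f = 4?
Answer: 914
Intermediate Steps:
T(Y, H) = -3 + Y² (T(Y, H) = -3 + Y*Y = -3 + Y²)
T(f, -1)*68 + 30 = (-3 + 4²)*68 + 30 = (-3 + 16)*68 + 30 = 13*68 + 30 = 884 + 30 = 914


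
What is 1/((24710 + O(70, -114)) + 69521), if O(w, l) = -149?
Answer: 1/94082 ≈ 1.0629e-5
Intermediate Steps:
1/((24710 + O(70, -114)) + 69521) = 1/((24710 - 149) + 69521) = 1/(24561 + 69521) = 1/94082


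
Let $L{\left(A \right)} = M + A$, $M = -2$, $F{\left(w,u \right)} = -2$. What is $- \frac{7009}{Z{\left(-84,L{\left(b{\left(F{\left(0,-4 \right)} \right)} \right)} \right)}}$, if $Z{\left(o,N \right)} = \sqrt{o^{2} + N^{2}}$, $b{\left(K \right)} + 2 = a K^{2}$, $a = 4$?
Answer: $- \frac{7009 \sqrt{2}}{120} \approx -82.602$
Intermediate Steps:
$b{\left(K \right)} = -2 + 4 K^{2}$
$L{\left(A \right)} = -2 + A$
$Z{\left(o,N \right)} = \sqrt{N^{2} + o^{2}}$
$- \frac{7009}{Z{\left(-84,L{\left(b{\left(F{\left(0,-4 \right)} \right)} \right)} \right)}} = - \frac{7009}{\sqrt{\left(-2 - \left(2 - 4 \left(-2\right)^{2}\right)\right)^{2} + \left(-84\right)^{2}}} = - \frac{7009}{\sqrt{\left(-2 + \left(-2 + 4 \cdot 4\right)\right)^{2} + 7056}} = - \frac{7009}{\sqrt{\left(-2 + \left(-2 + 16\right)\right)^{2} + 7056}} = - \frac{7009}{\sqrt{\left(-2 + 14\right)^{2} + 7056}} = - \frac{7009}{\sqrt{12^{2} + 7056}} = - \frac{7009}{\sqrt{144 + 7056}} = - \frac{7009}{\sqrt{7200}} = - \frac{7009}{60 \sqrt{2}} = - 7009 \frac{\sqrt{2}}{120} = - \frac{7009 \sqrt{2}}{120}$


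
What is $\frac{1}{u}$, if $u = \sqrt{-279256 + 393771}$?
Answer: $\frac{\sqrt{114515}}{114515} \approx 0.0029551$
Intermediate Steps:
$u = \sqrt{114515} \approx 338.4$
$\frac{1}{u} = \frac{1}{\sqrt{114515}} = \frac{\sqrt{114515}}{114515}$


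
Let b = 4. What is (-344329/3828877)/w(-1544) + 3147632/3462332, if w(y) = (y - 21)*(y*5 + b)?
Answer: 36383287061349221833/40020885570367582140 ≈ 0.90911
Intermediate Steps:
w(y) = (-21 + y)*(4 + 5*y) (w(y) = (y - 21)*(y*5 + 4) = (-21 + y)*(5*y + 4) = (-21 + y)*(4 + 5*y))
(-344329/3828877)/w(-1544) + 3147632/3462332 = (-344329/3828877)/(-84 - 101*(-1544) + 5*(-1544)²) + 3147632/3462332 = (-344329*1/3828877)/(-84 + 155944 + 5*2383936) + 3147632*(1/3462332) = -344329/(3828877*(-84 + 155944 + 11919680)) + 786908/865583 = -344329/3828877/12075540 + 786908/865583 = -344329/3828877*1/12075540 + 786908/865583 = -344329/46235757368580 + 786908/865583 = 36383287061349221833/40020885570367582140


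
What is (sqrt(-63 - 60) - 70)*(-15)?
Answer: 1050 - 15*I*sqrt(123) ≈ 1050.0 - 166.36*I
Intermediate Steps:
(sqrt(-63 - 60) - 70)*(-15) = (sqrt(-123) - 70)*(-15) = (I*sqrt(123) - 70)*(-15) = (-70 + I*sqrt(123))*(-15) = 1050 - 15*I*sqrt(123)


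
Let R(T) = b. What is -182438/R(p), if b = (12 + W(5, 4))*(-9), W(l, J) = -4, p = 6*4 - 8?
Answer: 91219/36 ≈ 2533.9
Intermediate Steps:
p = 16 (p = 24 - 8 = 16)
b = -72 (b = (12 - 4)*(-9) = 8*(-9) = -72)
R(T) = -72
-182438/R(p) = -182438/(-72) = -182438*(-1/72) = 91219/36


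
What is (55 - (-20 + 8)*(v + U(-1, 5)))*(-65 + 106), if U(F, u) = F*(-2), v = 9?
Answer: 7667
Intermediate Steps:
U(F, u) = -2*F
(55 - (-20 + 8)*(v + U(-1, 5)))*(-65 + 106) = (55 - (-20 + 8)*(9 - 2*(-1)))*(-65 + 106) = (55 - (-12)*(9 + 2))*41 = (55 - (-12)*11)*41 = (55 - 1*(-132))*41 = (55 + 132)*41 = 187*41 = 7667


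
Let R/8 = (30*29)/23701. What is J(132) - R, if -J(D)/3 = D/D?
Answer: -78063/23701 ≈ -3.2937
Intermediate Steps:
J(D) = -3 (J(D) = -3*D/D = -3*1 = -3)
R = 6960/23701 (R = 8*((30*29)/23701) = 8*(870*(1/23701)) = 8*(870/23701) = 6960/23701 ≈ 0.29366)
J(132) - R = -3 - 1*6960/23701 = -3 - 6960/23701 = -78063/23701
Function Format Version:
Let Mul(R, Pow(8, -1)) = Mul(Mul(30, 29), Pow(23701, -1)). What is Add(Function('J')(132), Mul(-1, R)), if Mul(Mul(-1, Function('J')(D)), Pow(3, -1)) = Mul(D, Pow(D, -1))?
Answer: Rational(-78063, 23701) ≈ -3.2937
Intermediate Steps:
Function('J')(D) = -3 (Function('J')(D) = Mul(-3, Mul(D, Pow(D, -1))) = Mul(-3, 1) = -3)
R = Rational(6960, 23701) (R = Mul(8, Mul(Mul(30, 29), Pow(23701, -1))) = Mul(8, Mul(870, Rational(1, 23701))) = Mul(8, Rational(870, 23701)) = Rational(6960, 23701) ≈ 0.29366)
Add(Function('J')(132), Mul(-1, R)) = Add(-3, Mul(-1, Rational(6960, 23701))) = Add(-3, Rational(-6960, 23701)) = Rational(-78063, 23701)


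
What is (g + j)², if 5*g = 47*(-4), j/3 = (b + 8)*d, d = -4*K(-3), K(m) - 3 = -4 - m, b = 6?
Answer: 3489424/25 ≈ 1.3958e+5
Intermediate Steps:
K(m) = -1 - m (K(m) = 3 + (-4 - m) = -1 - m)
d = -8 (d = -4*(-1 - 1*(-3)) = -4*(-1 + 3) = -4*2 = -8)
j = -336 (j = 3*((6 + 8)*(-8)) = 3*(14*(-8)) = 3*(-112) = -336)
g = -188/5 (g = (47*(-4))/5 = (⅕)*(-188) = -188/5 ≈ -37.600)
(g + j)² = (-188/5 - 336)² = (-1868/5)² = 3489424/25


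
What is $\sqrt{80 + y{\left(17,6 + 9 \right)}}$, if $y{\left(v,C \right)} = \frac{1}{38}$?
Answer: $\frac{\sqrt{115558}}{38} \approx 8.9457$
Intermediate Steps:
$y{\left(v,C \right)} = \frac{1}{38}$
$\sqrt{80 + y{\left(17,6 + 9 \right)}} = \sqrt{80 + \frac{1}{38}} = \sqrt{\frac{3041}{38}} = \frac{\sqrt{115558}}{38}$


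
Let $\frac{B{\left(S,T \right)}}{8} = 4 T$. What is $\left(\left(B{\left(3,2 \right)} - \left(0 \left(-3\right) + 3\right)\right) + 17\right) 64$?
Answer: $4992$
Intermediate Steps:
$B{\left(S,T \right)} = 32 T$ ($B{\left(S,T \right)} = 8 \cdot 4 T = 32 T$)
$\left(\left(B{\left(3,2 \right)} - \left(0 \left(-3\right) + 3\right)\right) + 17\right) 64 = \left(\left(32 \cdot 2 - \left(0 \left(-3\right) + 3\right)\right) + 17\right) 64 = \left(\left(64 - \left(0 + 3\right)\right) + 17\right) 64 = \left(\left(64 - 3\right) + 17\right) 64 = \left(61 + 17\right) 64 = 78 \cdot 64 = 4992$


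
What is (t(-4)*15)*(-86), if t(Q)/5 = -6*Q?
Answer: -154800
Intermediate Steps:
t(Q) = -30*Q (t(Q) = 5*(-6*Q) = -30*Q)
(t(-4)*15)*(-86) = (-30*(-4)*15)*(-86) = (120*15)*(-86) = 1800*(-86) = -154800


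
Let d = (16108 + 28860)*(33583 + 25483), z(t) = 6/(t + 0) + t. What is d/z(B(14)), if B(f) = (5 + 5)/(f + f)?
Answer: 185925592160/1201 ≈ 1.5481e+8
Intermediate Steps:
B(f) = 5/f (B(f) = 10/((2*f)) = 10*(1/(2*f)) = 5/f)
z(t) = t + 6/t (z(t) = 6/t + t = t + 6/t)
d = 2656079888 (d = 44968*59066 = 2656079888)
d/z(B(14)) = 2656079888/(5/14 + 6/((5/14))) = 2656079888/(5*(1/14) + 6/((5*(1/14)))) = 2656079888/(5/14 + 6/(5/14)) = 2656079888/(5/14 + 6*(14/5)) = 2656079888/(5/14 + 84/5) = 2656079888/(1201/70) = 2656079888*(70/1201) = 185925592160/1201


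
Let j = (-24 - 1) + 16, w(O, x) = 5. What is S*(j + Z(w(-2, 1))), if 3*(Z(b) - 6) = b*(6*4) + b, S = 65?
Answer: 7540/3 ≈ 2513.3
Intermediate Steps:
j = -9 (j = -25 + 16 = -9)
Z(b) = 6 + 25*b/3 (Z(b) = 6 + (b*(6*4) + b)/3 = 6 + (b*24 + b)/3 = 6 + (24*b + b)/3 = 6 + (25*b)/3 = 6 + 25*b/3)
S*(j + Z(w(-2, 1))) = 65*(-9 + (6 + (25/3)*5)) = 65*(-9 + (6 + 125/3)) = 65*(-9 + 143/3) = 65*(116/3) = 7540/3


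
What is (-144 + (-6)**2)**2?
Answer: 11664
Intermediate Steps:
(-144 + (-6)**2)**2 = (-144 + 36)**2 = (-108)**2 = 11664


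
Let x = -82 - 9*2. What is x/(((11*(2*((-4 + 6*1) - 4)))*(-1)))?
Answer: -25/11 ≈ -2.2727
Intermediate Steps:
x = -100 (x = -82 - 1*18 = -82 - 18 = -100)
x/(((11*(2*((-4 + 6*1) - 4)))*(-1))) = -100*(-1/(22*((-4 + 6*1) - 4))) = -100*(-1/(22*((-4 + 6) - 4))) = -100*(-1/(22*(2 - 4))) = -100/((11*(2*(-2)))*(-1)) = -100/((11*(-4))*(-1)) = -100/((-44*(-1))) = -100/44 = -100*1/44 = -25/11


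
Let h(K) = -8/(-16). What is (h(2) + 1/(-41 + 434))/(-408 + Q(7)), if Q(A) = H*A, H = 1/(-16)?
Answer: -632/513651 ≈ -0.0012304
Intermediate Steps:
H = -1/16 ≈ -0.062500
h(K) = ½ (h(K) = -8*(-1/16) = ½)
Q(A) = -A/16
(h(2) + 1/(-41 + 434))/(-408 + Q(7)) = (½ + 1/(-41 + 434))/(-408 - 1/16*7) = (½ + 1/393)/(-408 - 7/16) = (½ + 1/393)/(-6535/16) = (395/786)*(-16/6535) = -632/513651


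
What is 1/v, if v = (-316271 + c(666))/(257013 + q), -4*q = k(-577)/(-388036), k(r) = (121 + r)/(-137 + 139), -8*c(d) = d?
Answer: -99730296411/122756837753 ≈ -0.81242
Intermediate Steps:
c(d) = -d/8
k(r) = 121/2 + r/2 (k(r) = (121 + r)/2 = (121 + r)*(½) = 121/2 + r/2)
q = -57/388036 (q = -(121/2 + (½)*(-577))/(4*(-388036)) = -(121/2 - 577/2)*(-1)/(4*388036) = -(-57)*(-1)/388036 = -¼*57/97009 = -57/388036 ≈ -0.00014689)
v = -122756837753/99730296411 (v = (-316271 - ⅛*666)/(257013 - 57/388036) = (-316271 - 333/4)/(99730296411/388036) = -1265417/4*388036/99730296411 = -122756837753/99730296411 ≈ -1.2309)
1/v = 1/(-122756837753/99730296411) = -99730296411/122756837753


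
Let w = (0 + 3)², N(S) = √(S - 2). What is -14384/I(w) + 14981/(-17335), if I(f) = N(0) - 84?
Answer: 10419690931/61175215 + 7192*I*√2/3529 ≈ 170.33 + 2.8821*I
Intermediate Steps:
N(S) = √(-2 + S)
w = 9 (w = 3² = 9)
I(f) = -84 + I*√2 (I(f) = √(-2 + 0) - 84 = √(-2) - 84 = I*√2 - 84 = -84 + I*√2)
-14384/I(w) + 14981/(-17335) = -14384/(-84 + I*√2) + 14981/(-17335) = -14384/(-84 + I*√2) + 14981*(-1/17335) = -14384/(-84 + I*√2) - 14981/17335 = -14981/17335 - 14384/(-84 + I*√2)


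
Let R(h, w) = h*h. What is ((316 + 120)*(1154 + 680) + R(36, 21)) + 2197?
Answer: 803117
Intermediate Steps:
R(h, w) = h²
((316 + 120)*(1154 + 680) + R(36, 21)) + 2197 = ((316 + 120)*(1154 + 680) + 36²) + 2197 = (436*1834 + 1296) + 2197 = (799624 + 1296) + 2197 = 800920 + 2197 = 803117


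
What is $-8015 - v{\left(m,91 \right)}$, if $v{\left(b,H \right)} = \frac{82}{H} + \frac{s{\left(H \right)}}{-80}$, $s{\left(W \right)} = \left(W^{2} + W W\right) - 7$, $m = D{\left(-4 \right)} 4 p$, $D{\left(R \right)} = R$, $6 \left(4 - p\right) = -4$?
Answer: $- \frac{11369851}{1456} \approx -7809.0$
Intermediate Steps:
$p = \frac{14}{3}$ ($p = 4 - - \frac{2}{3} = 4 + \frac{2}{3} = \frac{14}{3} \approx 4.6667$)
$m = - \frac{224}{3}$ ($m = \left(-4\right) 4 \cdot \frac{14}{3} = \left(-16\right) \frac{14}{3} = - \frac{224}{3} \approx -74.667$)
$s{\left(W \right)} = -7 + 2 W^{2}$ ($s{\left(W \right)} = \left(W^{2} + W^{2}\right) - 7 = 2 W^{2} - 7 = -7 + 2 W^{2}$)
$v{\left(b,H \right)} = \frac{7}{80} + \frac{82}{H} - \frac{H^{2}}{40}$ ($v{\left(b,H \right)} = \frac{82}{H} + \frac{-7 + 2 H^{2}}{-80} = \frac{82}{H} + \left(-7 + 2 H^{2}\right) \left(- \frac{1}{80}\right) = \frac{82}{H} - \left(- \frac{7}{80} + \frac{H^{2}}{40}\right) = \frac{7}{80} + \frac{82}{H} - \frac{H^{2}}{40}$)
$-8015 - v{\left(m,91 \right)} = -8015 - \left(\frac{7}{80} + \frac{82}{91} - \frac{91^{2}}{40}\right) = -8015 - \left(\frac{7}{80} + 82 \cdot \frac{1}{91} - \frac{8281}{40}\right) = -8015 - \left(\frac{7}{80} + \frac{82}{91} - \frac{8281}{40}\right) = -8015 - - \frac{299989}{1456} = -8015 + \frac{299989}{1456} = - \frac{11369851}{1456}$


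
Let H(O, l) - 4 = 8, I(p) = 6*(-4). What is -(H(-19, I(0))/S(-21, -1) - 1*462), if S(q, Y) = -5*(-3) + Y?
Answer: 3228/7 ≈ 461.14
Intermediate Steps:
S(q, Y) = 15 + Y
I(p) = -24
H(O, l) = 12 (H(O, l) = 4 + 8 = 12)
-(H(-19, I(0))/S(-21, -1) - 1*462) = -(12/(15 - 1) - 1*462) = -(12/14 - 462) = -(12*(1/14) - 462) = -(6/7 - 462) = -1*(-3228/7) = 3228/7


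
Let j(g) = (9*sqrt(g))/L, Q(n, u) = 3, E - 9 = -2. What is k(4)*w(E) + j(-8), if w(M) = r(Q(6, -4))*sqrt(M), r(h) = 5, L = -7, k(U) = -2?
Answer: -10*sqrt(7) - 18*I*sqrt(2)/7 ≈ -26.458 - 3.6366*I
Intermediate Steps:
E = 7 (E = 9 - 2 = 7)
w(M) = 5*sqrt(M)
j(g) = -9*sqrt(g)/7 (j(g) = (9*sqrt(g))/(-7) = (9*sqrt(g))*(-1/7) = -9*sqrt(g)/7)
k(4)*w(E) + j(-8) = -10*sqrt(7) - 18*I*sqrt(2)/7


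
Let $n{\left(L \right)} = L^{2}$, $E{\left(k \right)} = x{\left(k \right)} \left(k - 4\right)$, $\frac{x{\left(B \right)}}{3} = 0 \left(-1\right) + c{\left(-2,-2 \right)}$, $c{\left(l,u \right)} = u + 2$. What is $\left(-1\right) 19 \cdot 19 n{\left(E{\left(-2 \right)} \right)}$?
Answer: $0$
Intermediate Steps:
$c{\left(l,u \right)} = 2 + u$
$x{\left(B \right)} = 0$ ($x{\left(B \right)} = 3 \left(0 \left(-1\right) + \left(2 - 2\right)\right) = 3 \left(0 + 0\right) = 3 \cdot 0 = 0$)
$E{\left(k \right)} = 0$ ($E{\left(k \right)} = 0 \left(k - 4\right) = 0 \left(-4 + k\right) = 0$)
$\left(-1\right) 19 \cdot 19 n{\left(E{\left(-2 \right)} \right)} = \left(-1\right) 19 \cdot 19 \cdot 0^{2} = \left(-19\right) 19 \cdot 0 = \left(-361\right) 0 = 0$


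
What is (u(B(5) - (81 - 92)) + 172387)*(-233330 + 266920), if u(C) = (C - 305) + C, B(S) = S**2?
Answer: 5782652860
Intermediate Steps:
u(C) = -305 + 2*C (u(C) = (-305 + C) + C = -305 + 2*C)
(u(B(5) - (81 - 92)) + 172387)*(-233330 + 266920) = ((-305 + 2*(5**2 - (81 - 92))) + 172387)*(-233330 + 266920) = ((-305 + 2*(25 - 1*(-11))) + 172387)*33590 = ((-305 + 2*(25 + 11)) + 172387)*33590 = ((-305 + 2*36) + 172387)*33590 = ((-305 + 72) + 172387)*33590 = (-233 + 172387)*33590 = 172154*33590 = 5782652860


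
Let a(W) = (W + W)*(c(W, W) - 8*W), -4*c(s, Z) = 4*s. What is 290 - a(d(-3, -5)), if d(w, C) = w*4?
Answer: 2882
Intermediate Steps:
c(s, Z) = -s
d(w, C) = 4*w
a(W) = -18*W² (a(W) = (W + W)*(-W - 8*W) = (2*W)*(-9*W) = -18*W²)
290 - a(d(-3, -5)) = 290 - (-18)*(4*(-3))² = 290 - (-18)*(-12)² = 290 - (-18)*144 = 290 - 1*(-2592) = 290 + 2592 = 2882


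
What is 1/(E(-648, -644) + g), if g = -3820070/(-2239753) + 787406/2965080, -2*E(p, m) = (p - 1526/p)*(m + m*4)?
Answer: -89654132140740/93194267044634726357 ≈ -9.6201e-7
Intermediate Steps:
E(p, m) = -5*m*(p - 1526/p)/2 (E(p, m) = -(p - 1526/p)*(m + m*4)/2 = -(p - 1526/p)*(m + 4*m)/2 = -(p - 1526/p)*5*m/2 = -5*m*(p - 1526/p)/2)
g = 6545204053159/3320523412620 (g = -3820070*(-1/2239753) + 787406*(1/2965080) = 3820070/2239753 + 393703/1482540 = 6545204053159/3320523412620 ≈ 1.9711)
1/(E(-648, -644) + g) = 1/((5/2)*(-644)*(1526 - 1*(-648)²)/(-648) + 6545204053159/3320523412620) = 1/((5/2)*(-644)*(-1/648)*(1526 - 1*419904) + 6545204053159/3320523412620) = 1/((5/2)*(-644)*(-1/648)*(1526 - 419904) + 6545204053159/3320523412620) = 1/((5/2)*(-644)*(-1/648)*(-418378) + 6545204053159/3320523412620) = 1/(-168397145/162 + 6545204053159/3320523412620) = 1/(-93194267044634726357/89654132140740) = -89654132140740/93194267044634726357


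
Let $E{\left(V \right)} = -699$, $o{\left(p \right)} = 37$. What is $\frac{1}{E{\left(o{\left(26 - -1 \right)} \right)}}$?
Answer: $- \frac{1}{699} \approx -0.0014306$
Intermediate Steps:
$\frac{1}{E{\left(o{\left(26 - -1 \right)} \right)}} = \frac{1}{-699} = - \frac{1}{699}$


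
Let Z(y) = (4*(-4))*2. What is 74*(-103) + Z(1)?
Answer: -7654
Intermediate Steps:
Z(y) = -32 (Z(y) = -16*2 = -32)
74*(-103) + Z(1) = 74*(-103) - 32 = -7622 - 32 = -7654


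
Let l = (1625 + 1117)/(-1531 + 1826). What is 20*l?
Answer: 10968/59 ≈ 185.90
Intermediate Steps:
l = 2742/295 ≈ 9.2949
20*l = 20*(2742/295) = 10968/59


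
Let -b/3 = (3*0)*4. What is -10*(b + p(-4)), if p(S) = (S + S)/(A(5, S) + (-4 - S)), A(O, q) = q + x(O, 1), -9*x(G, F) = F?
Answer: -720/37 ≈ -19.459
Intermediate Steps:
x(G, F) = -F/9
A(O, q) = -1/9 + q (A(O, q) = q - 1/9*1 = q - 1/9 = -1/9 + q)
p(S) = -18*S/37 (p(S) = (S + S)/((-1/9 + S) + (-4 - S)) = (2*S)/(-37/9) = (2*S)*(-9/37) = -18*S/37)
b = 0 (b = -3*3*0*4 = -0*4 = -3*0 = 0)
-10*(b + p(-4)) = -10*(0 - 18/37*(-4)) = -10*(0 + 72/37) = -10*72/37 = -720/37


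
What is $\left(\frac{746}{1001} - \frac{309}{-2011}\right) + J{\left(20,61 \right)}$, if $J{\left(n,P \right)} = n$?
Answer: $\frac{42069735}{2013011} \approx 20.899$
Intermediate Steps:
$\left(\frac{746}{1001} - \frac{309}{-2011}\right) + J{\left(20,61 \right)} = \left(\frac{746}{1001} - \frac{309}{-2011}\right) + 20 = \left(746 \cdot \frac{1}{1001} - - \frac{309}{2011}\right) + 20 = \left(\frac{746}{1001} + \frac{309}{2011}\right) + 20 = \frac{1809515}{2013011} + 20 = \frac{42069735}{2013011}$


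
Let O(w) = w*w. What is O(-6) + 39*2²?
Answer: 192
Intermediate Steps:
O(w) = w²
O(-6) + 39*2² = (-6)² + 39*2² = 36 + 39*4 = 36 + 156 = 192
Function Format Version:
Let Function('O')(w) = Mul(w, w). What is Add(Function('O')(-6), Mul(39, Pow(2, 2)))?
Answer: 192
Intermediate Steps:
Function('O')(w) = Pow(w, 2)
Add(Function('O')(-6), Mul(39, Pow(2, 2))) = Add(Pow(-6, 2), Mul(39, Pow(2, 2))) = Add(36, Mul(39, 4)) = Add(36, 156) = 192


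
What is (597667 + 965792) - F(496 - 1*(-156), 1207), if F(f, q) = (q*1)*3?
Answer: 1559838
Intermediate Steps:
F(f, q) = 3*q (F(f, q) = q*3 = 3*q)
(597667 + 965792) - F(496 - 1*(-156), 1207) = (597667 + 965792) - 3*1207 = 1563459 - 1*3621 = 1563459 - 3621 = 1559838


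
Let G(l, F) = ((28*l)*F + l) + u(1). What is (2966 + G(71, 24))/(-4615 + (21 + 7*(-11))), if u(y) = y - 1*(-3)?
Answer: -50753/4671 ≈ -10.866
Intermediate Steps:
u(y) = 3 + y (u(y) = y + 3 = 3 + y)
G(l, F) = 4 + l + 28*F*l (G(l, F) = ((28*l)*F + l) + (3 + 1) = (28*F*l + l) + 4 = (l + 28*F*l) + 4 = 4 + l + 28*F*l)
(2966 + G(71, 24))/(-4615 + (21 + 7*(-11))) = (2966 + (4 + 71 + 28*24*71))/(-4615 + (21 + 7*(-11))) = (2966 + (4 + 71 + 47712))/(-4615 + (21 - 77)) = (2966 + 47787)/(-4615 - 56) = 50753/(-4671) = 50753*(-1/4671) = -50753/4671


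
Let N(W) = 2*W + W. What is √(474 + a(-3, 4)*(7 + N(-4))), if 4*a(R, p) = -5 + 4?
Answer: √1901/2 ≈ 21.800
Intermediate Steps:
a(R, p) = -¼ (a(R, p) = (-5 + 4)/4 = (¼)*(-1) = -¼)
N(W) = 3*W
√(474 + a(-3, 4)*(7 + N(-4))) = √(474 - (7 + 3*(-4))/4) = √(474 - (7 - 12)/4) = √(474 - ¼*(-5)) = √(474 + 5/4) = √(1901/4) = √1901/2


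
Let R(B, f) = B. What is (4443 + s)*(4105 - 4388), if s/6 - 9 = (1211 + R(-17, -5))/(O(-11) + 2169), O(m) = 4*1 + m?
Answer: -1376749437/1081 ≈ -1.2736e+6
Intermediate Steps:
O(m) = 4 + m
s = 61956/1081 (s = 54 + 6*((1211 - 17)/((4 - 11) + 2169)) = 54 + 6*(1194/(-7 + 2169)) = 54 + 6*(1194/2162) = 54 + 6*(1194*(1/2162)) = 54 + 6*(597/1081) = 54 + 3582/1081 = 61956/1081 ≈ 57.314)
(4443 + s)*(4105 - 4388) = (4443 + 61956/1081)*(4105 - 4388) = (4864839/1081)*(-283) = -1376749437/1081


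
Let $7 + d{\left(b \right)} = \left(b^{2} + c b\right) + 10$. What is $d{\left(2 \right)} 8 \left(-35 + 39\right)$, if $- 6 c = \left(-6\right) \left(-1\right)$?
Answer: $160$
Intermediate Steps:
$c = -1$ ($c = - \frac{\left(-6\right) \left(-1\right)}{6} = \left(- \frac{1}{6}\right) 6 = -1$)
$d{\left(b \right)} = 3 + b^{2} - b$ ($d{\left(b \right)} = -7 + \left(\left(b^{2} - b\right) + 10\right) = -7 + \left(10 + b^{2} - b\right) = 3 + b^{2} - b$)
$d{\left(2 \right)} 8 \left(-35 + 39\right) = \left(3 + 2^{2} - 2\right) 8 \left(-35 + 39\right) = \left(3 + 4 - 2\right) 8 \cdot 4 = 5 \cdot 32 = 160$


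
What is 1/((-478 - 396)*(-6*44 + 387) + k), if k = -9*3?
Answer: -1/107529 ≈ -9.2998e-6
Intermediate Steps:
k = -27
1/((-478 - 396)*(-6*44 + 387) + k) = 1/((-478 - 396)*(-6*44 + 387) - 27) = 1/(-874*(-264 + 387) - 27) = 1/(-874*123 - 27) = 1/(-107502 - 27) = 1/(-107529) = -1/107529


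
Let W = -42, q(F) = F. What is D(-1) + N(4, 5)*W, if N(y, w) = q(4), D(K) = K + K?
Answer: -170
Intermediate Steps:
D(K) = 2*K
N(y, w) = 4
D(-1) + N(4, 5)*W = 2*(-1) + 4*(-42) = -2 - 168 = -170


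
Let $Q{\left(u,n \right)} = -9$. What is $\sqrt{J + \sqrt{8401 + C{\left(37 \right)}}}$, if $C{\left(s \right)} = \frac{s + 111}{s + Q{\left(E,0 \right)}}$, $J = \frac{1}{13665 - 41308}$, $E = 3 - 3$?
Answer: $\frac{\sqrt{-27643 + 218324414 \sqrt{102977}}}{27643} \approx 9.5753$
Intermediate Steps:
$E = 0$ ($E = 3 - 3 = 0$)
$J = - \frac{1}{27643}$ ($J = \frac{1}{-27643} = - \frac{1}{27643} \approx -3.6176 \cdot 10^{-5}$)
$C{\left(s \right)} = \frac{111 + s}{-9 + s}$ ($C{\left(s \right)} = \frac{s + 111}{s - 9} = \frac{111 + s}{-9 + s}$)
$\sqrt{J + \sqrt{8401 + C{\left(37 \right)}}} = \sqrt{- \frac{1}{27643} + \sqrt{8401 + \frac{111 + 37}{-9 + 37}}} = \sqrt{- \frac{1}{27643} + \sqrt{8401 + \frac{1}{28} \cdot 148}} = \sqrt{- \frac{1}{27643} + \sqrt{8401 + \frac{37}{7}}} = \sqrt{- \frac{1}{27643} + \sqrt{\frac{58844}{7}}} = \sqrt{- \frac{1}{27643} + \frac{2 \sqrt{102977}}{7}}$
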